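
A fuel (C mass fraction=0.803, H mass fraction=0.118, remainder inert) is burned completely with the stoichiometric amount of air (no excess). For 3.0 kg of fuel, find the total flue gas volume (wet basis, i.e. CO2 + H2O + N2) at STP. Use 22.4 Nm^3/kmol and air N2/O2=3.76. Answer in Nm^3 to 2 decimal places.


Per kg fuel: CO2 = (C/12 kmol)*22.4 = (0.803/12)*22.4 = 1.49893 Nm^3
Per kg fuel: H2O = (H/2 kmol)*22.4 = (0.118/2)*22.4 = 1.32160 Nm^3
O2 needed per kg fuel = C/12 + H/4 = 0.803/12 + 0.118/4 = 0.09641667 kmol
Per kg fuel: N2 = O2*3.76*22.4 = 0.09641667*3.76*22.4 = 8.12060 Nm^3
Total per kg = 1.49893 + 1.32160 + 8.12060 = 10.94113 Nm^3
Total = 10.94113 * 3.0 = 32.82 Nm^3


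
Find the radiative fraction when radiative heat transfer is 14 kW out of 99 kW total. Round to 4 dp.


f_rad = Q_rad / Q_total
f_rad = 14 / 99 = 0.1414


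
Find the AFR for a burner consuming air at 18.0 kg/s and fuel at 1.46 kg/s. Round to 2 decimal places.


AFR = m_air / m_fuel
AFR = 18.0 / 1.46 = 12.33


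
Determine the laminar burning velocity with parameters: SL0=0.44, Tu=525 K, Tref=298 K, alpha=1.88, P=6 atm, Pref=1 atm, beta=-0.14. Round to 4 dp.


SL = SL0 * (Tu/Tref)^alpha * (P/Pref)^beta
T ratio = 525/298 = 1.76174497
(T ratio)^alpha = 1.76174497^1.88 = 2.899833
(P/Pref)^beta = 6^(-0.14) = 0.778142
SL = 0.44 * 2.899833 * 0.778142 = 0.9929 m/s


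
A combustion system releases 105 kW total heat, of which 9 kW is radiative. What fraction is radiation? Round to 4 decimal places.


f_rad = Q_rad / Q_total
f_rad = 9 / 105 = 0.0857


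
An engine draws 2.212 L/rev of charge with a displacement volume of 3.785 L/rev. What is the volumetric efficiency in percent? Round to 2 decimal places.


eta_v = (V_actual / V_disp) * 100
Ratio = 2.212 / 3.785 = 0.5844
eta_v = 0.5844 * 100 = 58.44%


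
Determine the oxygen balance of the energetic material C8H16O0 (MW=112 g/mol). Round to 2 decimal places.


OB = -1600 * (2C + H/2 - O) / MW
Inner = 2*8 + 16/2 - 0 = 24.00
OB = -1600 * 24.00 / 112 = -342.86%


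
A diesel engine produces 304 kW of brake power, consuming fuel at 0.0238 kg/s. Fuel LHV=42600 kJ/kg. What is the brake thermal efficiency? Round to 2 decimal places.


eta_BTE = (BP / (mf * LHV)) * 100
Denominator = 0.0238 * 42600 = 1013.8800 kW
eta_BTE = (304 / 1013.8800) * 100 = 29.98%


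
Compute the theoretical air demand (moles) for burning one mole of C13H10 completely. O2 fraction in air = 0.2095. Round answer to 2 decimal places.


Balanced combustion: C13H10 + 15.5 O2 -> 13 CO2 + 5 H2O
O2 needed = C + H/4 = 13 + 10/4 = 15.50 moles
Air moles = O2 / 0.2095 = 15.50 / 0.2095 = 73.99 moles air


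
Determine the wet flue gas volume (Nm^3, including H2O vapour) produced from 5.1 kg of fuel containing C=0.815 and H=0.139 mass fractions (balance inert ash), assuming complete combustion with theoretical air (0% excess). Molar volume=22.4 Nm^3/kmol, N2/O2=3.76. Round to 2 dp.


Per kg fuel: CO2 = (C/12 kmol)*22.4 = (0.815/12)*22.4 = 1.52133 Nm^3
Per kg fuel: H2O = (H/2 kmol)*22.4 = (0.139/2)*22.4 = 1.55680 Nm^3
O2 needed per kg fuel = C/12 + H/4 = 0.815/12 + 0.139/4 = 0.10266667 kmol
Per kg fuel: N2 = O2*3.76*22.4 = 0.10266667*3.76*22.4 = 8.64700 Nm^3
Total per kg = 1.52133 + 1.55680 + 8.64700 = 11.72513 Nm^3
Total = 11.72513 * 5.1 = 59.80 Nm^3


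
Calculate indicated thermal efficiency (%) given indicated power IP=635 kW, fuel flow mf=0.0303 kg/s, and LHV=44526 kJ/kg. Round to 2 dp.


eta_ith = (IP / (mf * LHV)) * 100
Denominator = 0.0303 * 44526 = 1349.1378 kW
eta_ith = (635 / 1349.1378) * 100 = 47.07%


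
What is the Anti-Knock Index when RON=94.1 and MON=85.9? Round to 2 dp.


AKI = (RON + MON) / 2
AKI = (94.1 + 85.9) / 2
AKI = 180.0 / 2 = 90.00


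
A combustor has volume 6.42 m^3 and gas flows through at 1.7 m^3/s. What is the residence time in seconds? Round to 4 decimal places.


tau = V / Q_flow
tau = 6.42 / 1.7 = 3.7765 s


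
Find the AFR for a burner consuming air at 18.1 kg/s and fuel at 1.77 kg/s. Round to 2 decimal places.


AFR = m_air / m_fuel
AFR = 18.1 / 1.77 = 10.23


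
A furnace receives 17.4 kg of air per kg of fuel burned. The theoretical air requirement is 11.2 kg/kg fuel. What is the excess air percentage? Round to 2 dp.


Excess air = actual - stoichiometric = 17.4 - 11.2 = 6.20 kg/kg fuel
Excess air % = (excess / stoich) * 100 = (6.20 / 11.2) * 100 = 55.36%


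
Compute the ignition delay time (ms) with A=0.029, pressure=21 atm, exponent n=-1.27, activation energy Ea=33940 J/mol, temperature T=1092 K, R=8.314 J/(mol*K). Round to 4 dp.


tau = A * P^n * exp(Ea/(R*T))
P^n = 21^(-1.27) = 0.02093059
Ea/(R*T) = 33940/(8.314*1092) = 3.738343
exp(Ea/(R*T)) = 42.028304
tau = 0.029 * 0.02093059 * 42.028304 = 0.0255 ms


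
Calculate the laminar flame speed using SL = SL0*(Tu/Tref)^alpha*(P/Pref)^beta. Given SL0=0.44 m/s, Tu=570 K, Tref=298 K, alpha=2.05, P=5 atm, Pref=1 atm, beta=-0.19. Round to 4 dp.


SL = SL0 * (Tu/Tref)^alpha * (P/Pref)^beta
T ratio = 570/298 = 1.91275168
(T ratio)^alpha = 1.91275168^2.05 = 3.779202
(P/Pref)^beta = 5^(-0.19) = 0.736539
SL = 0.44 * 3.779202 * 0.736539 = 1.2248 m/s


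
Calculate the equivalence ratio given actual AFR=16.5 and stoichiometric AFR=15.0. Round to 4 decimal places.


phi = AFR_stoich / AFR_actual
phi = 15.0 / 16.5 = 0.9091


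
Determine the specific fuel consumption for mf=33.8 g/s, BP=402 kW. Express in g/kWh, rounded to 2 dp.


SFC = (mf / BP) * 3600
Rate = 33.8 / 402 = 0.084080 g/(s*kW)
SFC = 0.084080 * 3600 = 302.69 g/kWh


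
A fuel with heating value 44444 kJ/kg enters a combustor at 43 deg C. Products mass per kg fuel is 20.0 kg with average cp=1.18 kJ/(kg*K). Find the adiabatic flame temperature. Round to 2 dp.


T_ad = T_in + Hc / (m_p * cp)
Denominator = 20.0 * 1.18 = 23.6000
Temperature rise = 44444 / 23.6000 = 1883.22 K
T_ad = 43 + 1883.22 = 1926.22 deg C


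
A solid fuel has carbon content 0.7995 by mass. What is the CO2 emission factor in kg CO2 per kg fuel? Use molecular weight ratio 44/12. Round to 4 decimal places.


EF = C_frac * (M_CO2 / M_C)
EF = 0.7995 * (44/12)
EF = 0.7995 * 3.666667 = 2.9315 kg_CO2/kg_fuel


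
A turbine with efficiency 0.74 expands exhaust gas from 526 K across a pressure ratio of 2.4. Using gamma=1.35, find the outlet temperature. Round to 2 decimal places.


T_out = T_in * (1 - eta * (1 - PR^(-(gamma-1)/gamma)))
Exponent = -(1.35-1)/1.35 = -0.25925926
PR^exp = 2.4^(-0.25925926) = 0.79694200
Factor = 1 - 0.74*(1 - 0.79694200) = 0.84973708
T_out = 526 * 0.84973708 = 446.96 K


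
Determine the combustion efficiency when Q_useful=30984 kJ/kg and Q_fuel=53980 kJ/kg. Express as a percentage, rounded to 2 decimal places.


Efficiency = (Q_useful / Q_fuel) * 100
Efficiency = (30984 / 53980) * 100
Efficiency = 0.5740 * 100 = 57.40%


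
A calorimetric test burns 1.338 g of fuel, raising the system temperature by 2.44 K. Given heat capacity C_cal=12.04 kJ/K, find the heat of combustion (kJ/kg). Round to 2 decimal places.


Hc = C_cal * delta_T / m_fuel
Q_released = 12.04 * 2.44 = 29.3776 kJ
m_fuel = 1.338 g = 1.338/1000 kg = 0.001338 kg
Hc = 29.3776 / 0.001338 = 21956.35 kJ/kg


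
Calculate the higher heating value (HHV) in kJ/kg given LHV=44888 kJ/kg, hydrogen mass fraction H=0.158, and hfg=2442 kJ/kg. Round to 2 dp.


HHV = LHV + hfg * 9 * H
Water addition = 2442 * 9 * 0.158 = 3472.524 kJ/kg
HHV = 44888 + 3472.524 = 48360.52 kJ/kg


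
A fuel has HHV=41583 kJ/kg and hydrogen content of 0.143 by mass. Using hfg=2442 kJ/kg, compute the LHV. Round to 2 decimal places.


LHV = HHV - hfg * 9 * H
Water correction = 2442 * 9 * 0.143 = 3142.854 kJ/kg
LHV = 41583 - 3142.854 = 38440.15 kJ/kg


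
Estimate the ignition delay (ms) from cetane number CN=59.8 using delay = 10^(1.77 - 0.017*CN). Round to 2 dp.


delay = 10^(1.77 - 0.017*CN)
Exponent = 1.77 - 0.017*59.8 = 0.7534
delay = 10^0.7534 = 5.67 ms


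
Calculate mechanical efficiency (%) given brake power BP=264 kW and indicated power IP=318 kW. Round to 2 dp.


eta_mech = (BP / IP) * 100
Ratio = 264 / 318 = 0.8302
eta_mech = 0.8302 * 100 = 83.02%


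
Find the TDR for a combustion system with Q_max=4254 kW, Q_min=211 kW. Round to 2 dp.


TDR = Q_max / Q_min
TDR = 4254 / 211 = 20.16


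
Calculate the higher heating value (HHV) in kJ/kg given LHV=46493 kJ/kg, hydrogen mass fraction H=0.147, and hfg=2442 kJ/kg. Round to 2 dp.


HHV = LHV + hfg * 9 * H
Water addition = 2442 * 9 * 0.147 = 3230.766 kJ/kg
HHV = 46493 + 3230.766 = 49723.77 kJ/kg


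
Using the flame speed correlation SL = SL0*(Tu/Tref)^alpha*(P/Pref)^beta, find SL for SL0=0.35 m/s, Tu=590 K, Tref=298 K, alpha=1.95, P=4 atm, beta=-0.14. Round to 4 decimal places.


SL = SL0 * (Tu/Tref)^alpha * (P/Pref)^beta
T ratio = 590/298 = 1.97986577
(T ratio)^alpha = 1.97986577^1.95 = 3.788259
(P/Pref)^beta = 4^(-0.14) = 0.823591
SL = 0.35 * 3.788259 * 0.823591 = 1.0920 m/s


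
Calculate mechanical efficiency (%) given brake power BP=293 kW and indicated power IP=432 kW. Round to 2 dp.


eta_mech = (BP / IP) * 100
Ratio = 293 / 432 = 0.6782
eta_mech = 0.6782 * 100 = 67.82%


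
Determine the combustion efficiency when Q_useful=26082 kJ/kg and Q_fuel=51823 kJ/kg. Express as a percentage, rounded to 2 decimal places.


Efficiency = (Q_useful / Q_fuel) * 100
Efficiency = (26082 / 51823) * 100
Efficiency = 0.5033 * 100 = 50.33%


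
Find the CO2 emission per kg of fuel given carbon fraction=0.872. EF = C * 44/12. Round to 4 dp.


EF = C_frac * (M_CO2 / M_C)
EF = 0.872 * (44/12)
EF = 0.872 * 3.666667 = 3.1973 kg_CO2/kg_fuel


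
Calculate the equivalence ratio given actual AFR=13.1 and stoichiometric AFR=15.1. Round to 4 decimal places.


phi = AFR_stoich / AFR_actual
phi = 15.1 / 13.1 = 1.1527


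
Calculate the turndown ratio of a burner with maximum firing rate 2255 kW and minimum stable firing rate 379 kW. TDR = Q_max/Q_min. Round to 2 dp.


TDR = Q_max / Q_min
TDR = 2255 / 379 = 5.95


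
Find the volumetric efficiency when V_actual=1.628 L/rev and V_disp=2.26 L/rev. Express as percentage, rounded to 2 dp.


eta_v = (V_actual / V_disp) * 100
Ratio = 1.628 / 2.26 = 0.7204
eta_v = 0.7204 * 100 = 72.04%


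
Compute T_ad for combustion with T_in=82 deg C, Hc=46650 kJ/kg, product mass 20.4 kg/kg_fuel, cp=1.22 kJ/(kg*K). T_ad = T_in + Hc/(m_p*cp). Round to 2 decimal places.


T_ad = T_in + Hc / (m_p * cp)
Denominator = 20.4 * 1.22 = 24.8880
Temperature rise = 46650 / 24.8880 = 1874.40 K
T_ad = 82 + 1874.40 = 1956.40 deg C


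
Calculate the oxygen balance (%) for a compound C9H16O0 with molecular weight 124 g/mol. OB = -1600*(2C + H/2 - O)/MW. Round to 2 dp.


OB = -1600 * (2C + H/2 - O) / MW
Inner = 2*9 + 16/2 - 0 = 26.00
OB = -1600 * 26.00 / 124 = -335.48%


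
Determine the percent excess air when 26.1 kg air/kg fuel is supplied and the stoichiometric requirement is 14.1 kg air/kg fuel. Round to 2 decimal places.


Excess air = actual - stoichiometric = 26.1 - 14.1 = 12.00 kg/kg fuel
Excess air % = (excess / stoich) * 100 = (12.00 / 14.1) * 100 = 85.11%


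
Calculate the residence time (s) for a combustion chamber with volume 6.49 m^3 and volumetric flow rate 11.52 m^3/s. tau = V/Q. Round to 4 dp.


tau = V / Q_flow
tau = 6.49 / 11.52 = 0.5634 s


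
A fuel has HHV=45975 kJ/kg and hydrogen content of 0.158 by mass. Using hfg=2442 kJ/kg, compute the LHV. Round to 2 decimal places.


LHV = HHV - hfg * 9 * H
Water correction = 2442 * 9 * 0.158 = 3472.524 kJ/kg
LHV = 45975 - 3472.524 = 42502.48 kJ/kg


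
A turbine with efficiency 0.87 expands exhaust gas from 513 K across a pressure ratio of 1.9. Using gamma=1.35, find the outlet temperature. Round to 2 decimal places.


T_out = T_in * (1 - eta * (1 - PR^(-(gamma-1)/gamma)))
Exponent = -(1.35-1)/1.35 = -0.25925926
PR^exp = 1.9^(-0.25925926) = 0.84670193
Factor = 1 - 0.87*(1 - 0.84670193) = 0.86663068
T_out = 513 * 0.86663068 = 444.58 K


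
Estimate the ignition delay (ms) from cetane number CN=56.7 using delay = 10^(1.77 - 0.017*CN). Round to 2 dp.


delay = 10^(1.77 - 0.017*CN)
Exponent = 1.77 - 0.017*56.7 = 0.8061
delay = 10^0.8061 = 6.40 ms


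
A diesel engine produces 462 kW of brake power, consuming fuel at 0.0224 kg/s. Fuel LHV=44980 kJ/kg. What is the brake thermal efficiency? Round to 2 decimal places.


eta_BTE = (BP / (mf * LHV)) * 100
Denominator = 0.0224 * 44980 = 1007.5520 kW
eta_BTE = (462 / 1007.5520) * 100 = 45.85%


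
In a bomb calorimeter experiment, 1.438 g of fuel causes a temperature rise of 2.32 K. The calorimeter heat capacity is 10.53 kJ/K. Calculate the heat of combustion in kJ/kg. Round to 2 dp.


Hc = C_cal * delta_T / m_fuel
Q_released = 10.53 * 2.32 = 24.4296 kJ
m_fuel = 1.438 g = 1.438/1000 kg = 0.001438 kg
Hc = 24.4296 / 0.001438 = 16988.60 kJ/kg


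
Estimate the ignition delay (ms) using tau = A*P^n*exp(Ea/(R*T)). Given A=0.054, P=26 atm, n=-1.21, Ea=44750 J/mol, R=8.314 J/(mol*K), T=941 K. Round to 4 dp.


tau = A * P^n * exp(Ea/(R*T))
P^n = 26^(-1.21) = 0.01940360
Ea/(R*T) = 44750/(8.314*941) = 5.719965
exp(Ea/(R*T)) = 304.894351
tau = 0.054 * 0.01940360 * 304.894351 = 0.3195 ms


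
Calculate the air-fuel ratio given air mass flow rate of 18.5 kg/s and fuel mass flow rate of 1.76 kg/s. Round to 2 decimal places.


AFR = m_air / m_fuel
AFR = 18.5 / 1.76 = 10.51


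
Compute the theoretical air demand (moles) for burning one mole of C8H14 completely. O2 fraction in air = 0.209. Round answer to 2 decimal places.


Balanced combustion: C8H14 + 11.5 O2 -> 8 CO2 + 7 H2O
O2 needed = C + H/4 = 8 + 14/4 = 11.50 moles
Air moles = O2 / 0.209 = 11.50 / 0.209 = 55.02 moles air


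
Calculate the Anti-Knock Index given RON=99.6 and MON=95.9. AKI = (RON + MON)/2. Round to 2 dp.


AKI = (RON + MON) / 2
AKI = (99.6 + 95.9) / 2
AKI = 195.5 / 2 = 97.75


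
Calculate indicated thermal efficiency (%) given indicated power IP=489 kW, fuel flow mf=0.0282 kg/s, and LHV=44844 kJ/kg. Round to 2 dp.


eta_ith = (IP / (mf * LHV)) * 100
Denominator = 0.0282 * 44844 = 1264.6008 kW
eta_ith = (489 / 1264.6008) * 100 = 38.67%


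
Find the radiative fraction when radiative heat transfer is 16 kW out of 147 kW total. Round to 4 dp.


f_rad = Q_rad / Q_total
f_rad = 16 / 147 = 0.1088


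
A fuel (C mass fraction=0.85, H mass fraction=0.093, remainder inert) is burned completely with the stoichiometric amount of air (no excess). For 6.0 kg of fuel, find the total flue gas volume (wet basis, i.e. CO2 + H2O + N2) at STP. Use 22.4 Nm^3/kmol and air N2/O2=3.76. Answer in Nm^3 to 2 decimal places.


Per kg fuel: CO2 = (C/12 kmol)*22.4 = (0.85/12)*22.4 = 1.58667 Nm^3
Per kg fuel: H2O = (H/2 kmol)*22.4 = (0.093/2)*22.4 = 1.04160 Nm^3
O2 needed per kg fuel = C/12 + H/4 = 0.85/12 + 0.093/4 = 0.09408333 kmol
Per kg fuel: N2 = O2*3.76*22.4 = 0.09408333*3.76*22.4 = 7.92407 Nm^3
Total per kg = 1.58667 + 1.04160 + 7.92407 = 10.55234 Nm^3
Total = 10.55234 * 6.0 = 63.31 Nm^3


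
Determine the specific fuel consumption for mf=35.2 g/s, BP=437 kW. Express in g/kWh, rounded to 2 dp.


SFC = (mf / BP) * 3600
Rate = 35.2 / 437 = 0.080549 g/(s*kW)
SFC = 0.080549 * 3600 = 289.98 g/kWh


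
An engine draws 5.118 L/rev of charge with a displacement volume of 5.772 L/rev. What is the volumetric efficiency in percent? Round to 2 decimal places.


eta_v = (V_actual / V_disp) * 100
Ratio = 5.118 / 5.772 = 0.8867
eta_v = 0.8867 * 100 = 88.67%


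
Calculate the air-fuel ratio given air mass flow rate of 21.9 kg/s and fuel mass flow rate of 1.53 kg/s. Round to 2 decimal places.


AFR = m_air / m_fuel
AFR = 21.9 / 1.53 = 14.31


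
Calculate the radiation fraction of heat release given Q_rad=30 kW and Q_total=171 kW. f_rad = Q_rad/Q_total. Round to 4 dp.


f_rad = Q_rad / Q_total
f_rad = 30 / 171 = 0.1754


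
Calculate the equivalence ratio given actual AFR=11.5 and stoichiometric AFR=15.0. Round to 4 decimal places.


phi = AFR_stoich / AFR_actual
phi = 15.0 / 11.5 = 1.3043


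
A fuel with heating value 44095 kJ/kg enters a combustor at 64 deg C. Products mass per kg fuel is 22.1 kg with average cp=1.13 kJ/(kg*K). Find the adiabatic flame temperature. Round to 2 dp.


T_ad = T_in + Hc / (m_p * cp)
Denominator = 22.1 * 1.13 = 24.9730
Temperature rise = 44095 / 24.9730 = 1765.71 K
T_ad = 64 + 1765.71 = 1829.71 deg C


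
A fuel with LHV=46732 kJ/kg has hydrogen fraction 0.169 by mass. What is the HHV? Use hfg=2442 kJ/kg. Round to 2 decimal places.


HHV = LHV + hfg * 9 * H
Water addition = 2442 * 9 * 0.169 = 3714.282 kJ/kg
HHV = 46732 + 3714.282 = 50446.28 kJ/kg


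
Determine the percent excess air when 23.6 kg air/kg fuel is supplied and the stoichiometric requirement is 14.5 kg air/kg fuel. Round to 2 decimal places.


Excess air = actual - stoichiometric = 23.6 - 14.5 = 9.10 kg/kg fuel
Excess air % = (excess / stoich) * 100 = (9.10 / 14.5) * 100 = 62.76%


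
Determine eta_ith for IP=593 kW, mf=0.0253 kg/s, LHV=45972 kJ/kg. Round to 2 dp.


eta_ith = (IP / (mf * LHV)) * 100
Denominator = 0.0253 * 45972 = 1163.0916 kW
eta_ith = (593 / 1163.0916) * 100 = 50.98%


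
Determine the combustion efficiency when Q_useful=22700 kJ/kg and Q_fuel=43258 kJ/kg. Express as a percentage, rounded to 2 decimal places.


Efficiency = (Q_useful / Q_fuel) * 100
Efficiency = (22700 / 43258) * 100
Efficiency = 0.5248 * 100 = 52.48%


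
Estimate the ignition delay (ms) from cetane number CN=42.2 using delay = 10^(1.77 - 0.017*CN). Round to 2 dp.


delay = 10^(1.77 - 0.017*CN)
Exponent = 1.77 - 0.017*42.2 = 1.0526
delay = 10^1.0526 = 11.29 ms


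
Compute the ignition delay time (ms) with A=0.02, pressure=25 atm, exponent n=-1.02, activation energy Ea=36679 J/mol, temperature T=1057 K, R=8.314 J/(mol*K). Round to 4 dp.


tau = A * P^n * exp(Ea/(R*T))
P^n = 25^(-1.02) = 0.03750604
Ea/(R*T) = 36679/(8.314*1057) = 4.173808
exp(Ea/(R*T)) = 64.962366
tau = 0.02 * 0.03750604 * 64.962366 = 0.0487 ms


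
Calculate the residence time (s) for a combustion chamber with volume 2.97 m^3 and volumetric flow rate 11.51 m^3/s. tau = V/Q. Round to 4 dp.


tau = V / Q_flow
tau = 2.97 / 11.51 = 0.2580 s


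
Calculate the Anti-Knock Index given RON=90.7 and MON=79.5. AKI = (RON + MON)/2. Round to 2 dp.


AKI = (RON + MON) / 2
AKI = (90.7 + 79.5) / 2
AKI = 170.2 / 2 = 85.10


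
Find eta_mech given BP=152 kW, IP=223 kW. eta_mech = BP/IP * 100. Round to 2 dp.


eta_mech = (BP / IP) * 100
Ratio = 152 / 223 = 0.6816
eta_mech = 0.6816 * 100 = 68.16%


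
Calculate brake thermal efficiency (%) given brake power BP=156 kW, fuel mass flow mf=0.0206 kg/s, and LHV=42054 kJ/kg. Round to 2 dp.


eta_BTE = (BP / (mf * LHV)) * 100
Denominator = 0.0206 * 42054 = 866.3124 kW
eta_BTE = (156 / 866.3124) * 100 = 18.01%


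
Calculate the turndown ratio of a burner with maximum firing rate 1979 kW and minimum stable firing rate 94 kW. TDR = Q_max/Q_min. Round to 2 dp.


TDR = Q_max / Q_min
TDR = 1979 / 94 = 21.05


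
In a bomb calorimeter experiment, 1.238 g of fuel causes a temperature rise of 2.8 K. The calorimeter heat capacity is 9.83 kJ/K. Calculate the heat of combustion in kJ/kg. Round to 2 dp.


Hc = C_cal * delta_T / m_fuel
Q_released = 9.83 * 2.8 = 27.5240 kJ
m_fuel = 1.238 g = 1.238/1000 kg = 0.001238 kg
Hc = 27.5240 / 0.001238 = 22232.63 kJ/kg


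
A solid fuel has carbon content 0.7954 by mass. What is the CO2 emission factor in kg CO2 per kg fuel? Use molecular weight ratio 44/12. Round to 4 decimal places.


EF = C_frac * (M_CO2 / M_C)
EF = 0.7954 * (44/12)
EF = 0.7954 * 3.666667 = 2.9165 kg_CO2/kg_fuel


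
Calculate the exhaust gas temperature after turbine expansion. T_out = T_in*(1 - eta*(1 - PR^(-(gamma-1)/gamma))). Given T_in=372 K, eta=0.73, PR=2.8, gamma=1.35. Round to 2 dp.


T_out = T_in * (1 - eta * (1 - PR^(-(gamma-1)/gamma)))
Exponent = -(1.35-1)/1.35 = -0.25925926
PR^exp = 2.8^(-0.25925926) = 0.76572026
Factor = 1 - 0.73*(1 - 0.76572026) = 0.82897579
T_out = 372 * 0.82897579 = 308.38 K


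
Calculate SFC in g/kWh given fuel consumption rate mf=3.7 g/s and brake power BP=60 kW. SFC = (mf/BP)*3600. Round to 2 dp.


SFC = (mf / BP) * 3600
Rate = 3.7 / 60 = 0.061667 g/(s*kW)
SFC = 0.061667 * 3600 = 222.00 g/kWh


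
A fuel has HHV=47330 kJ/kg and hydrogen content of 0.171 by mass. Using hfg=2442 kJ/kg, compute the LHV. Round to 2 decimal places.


LHV = HHV - hfg * 9 * H
Water correction = 2442 * 9 * 0.171 = 3758.238 kJ/kg
LHV = 47330 - 3758.238 = 43571.76 kJ/kg


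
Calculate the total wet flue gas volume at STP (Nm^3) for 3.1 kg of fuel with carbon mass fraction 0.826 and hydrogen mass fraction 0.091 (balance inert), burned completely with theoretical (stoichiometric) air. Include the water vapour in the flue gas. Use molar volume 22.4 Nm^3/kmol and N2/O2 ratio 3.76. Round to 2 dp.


Per kg fuel: CO2 = (C/12 kmol)*22.4 = (0.826/12)*22.4 = 1.54187 Nm^3
Per kg fuel: H2O = (H/2 kmol)*22.4 = (0.091/2)*22.4 = 1.01920 Nm^3
O2 needed per kg fuel = C/12 + H/4 = 0.826/12 + 0.091/4 = 0.09158333 kmol
Per kg fuel: N2 = O2*3.76*22.4 = 0.09158333*3.76*22.4 = 7.71351 Nm^3
Total per kg = 1.54187 + 1.01920 + 7.71351 = 10.27458 Nm^3
Total = 10.27458 * 3.1 = 31.85 Nm^3


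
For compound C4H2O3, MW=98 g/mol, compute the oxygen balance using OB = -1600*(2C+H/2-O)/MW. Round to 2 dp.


OB = -1600 * (2C + H/2 - O) / MW
Inner = 2*4 + 2/2 - 3 = 6.00
OB = -1600 * 6.00 / 98 = -97.96%


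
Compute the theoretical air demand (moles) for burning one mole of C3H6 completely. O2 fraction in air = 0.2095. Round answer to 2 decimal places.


Balanced combustion: C3H6 + 4.5 O2 -> 3 CO2 + 3 H2O
O2 needed = C + H/4 = 3 + 6/4 = 4.50 moles
Air moles = O2 / 0.2095 = 4.50 / 0.2095 = 21.48 moles air


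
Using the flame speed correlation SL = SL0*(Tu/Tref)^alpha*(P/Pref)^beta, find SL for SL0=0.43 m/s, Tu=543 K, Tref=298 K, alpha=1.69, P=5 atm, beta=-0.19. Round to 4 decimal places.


SL = SL0 * (Tu/Tref)^alpha * (P/Pref)^beta
T ratio = 543/298 = 1.82214765
(T ratio)^alpha = 1.82214765^1.69 = 2.756679
(P/Pref)^beta = 5^(-0.19) = 0.736539
SL = 0.43 * 2.756679 * 0.736539 = 0.8731 m/s


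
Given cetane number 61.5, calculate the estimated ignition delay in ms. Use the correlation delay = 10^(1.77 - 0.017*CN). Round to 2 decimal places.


delay = 10^(1.77 - 0.017*CN)
Exponent = 1.77 - 0.017*61.5 = 0.7245
delay = 10^0.7245 = 5.30 ms


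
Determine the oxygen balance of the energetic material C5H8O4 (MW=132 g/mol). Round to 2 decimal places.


OB = -1600 * (2C + H/2 - O) / MW
Inner = 2*5 + 8/2 - 4 = 10.00
OB = -1600 * 10.00 / 132 = -121.21%


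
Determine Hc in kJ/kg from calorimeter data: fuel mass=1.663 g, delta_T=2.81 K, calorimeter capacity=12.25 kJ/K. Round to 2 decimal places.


Hc = C_cal * delta_T / m_fuel
Q_released = 12.25 * 2.81 = 34.4225 kJ
m_fuel = 1.663 g = 1.663/1000 kg = 0.001663 kg
Hc = 34.4225 / 0.001663 = 20699.04 kJ/kg


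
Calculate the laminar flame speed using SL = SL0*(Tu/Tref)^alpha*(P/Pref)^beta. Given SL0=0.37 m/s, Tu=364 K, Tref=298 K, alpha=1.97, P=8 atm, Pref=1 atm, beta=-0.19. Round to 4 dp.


SL = SL0 * (Tu/Tref)^alpha * (P/Pref)^beta
T ratio = 364/298 = 1.22147651
(T ratio)^alpha = 1.22147651^1.97 = 1.483077
(P/Pref)^beta = 8^(-0.19) = 0.673617
SL = 0.37 * 1.483077 * 0.673617 = 0.3696 m/s


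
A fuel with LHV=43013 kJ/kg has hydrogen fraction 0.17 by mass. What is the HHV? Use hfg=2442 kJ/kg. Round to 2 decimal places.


HHV = LHV + hfg * 9 * H
Water addition = 2442 * 9 * 0.17 = 3736.260 kJ/kg
HHV = 43013 + 3736.260 = 46749.26 kJ/kg


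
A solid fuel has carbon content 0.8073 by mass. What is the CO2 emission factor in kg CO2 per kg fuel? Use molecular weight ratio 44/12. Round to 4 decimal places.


EF = C_frac * (M_CO2 / M_C)
EF = 0.8073 * (44/12)
EF = 0.8073 * 3.666667 = 2.9601 kg_CO2/kg_fuel


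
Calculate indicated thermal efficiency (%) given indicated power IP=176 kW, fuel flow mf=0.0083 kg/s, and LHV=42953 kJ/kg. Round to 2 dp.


eta_ith = (IP / (mf * LHV)) * 100
Denominator = 0.0083 * 42953 = 356.5099 kW
eta_ith = (176 / 356.5099) * 100 = 49.37%


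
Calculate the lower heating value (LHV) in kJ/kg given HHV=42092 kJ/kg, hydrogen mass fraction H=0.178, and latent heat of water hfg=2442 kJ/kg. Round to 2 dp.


LHV = HHV - hfg * 9 * H
Water correction = 2442 * 9 * 0.178 = 3912.084 kJ/kg
LHV = 42092 - 3912.084 = 38179.92 kJ/kg


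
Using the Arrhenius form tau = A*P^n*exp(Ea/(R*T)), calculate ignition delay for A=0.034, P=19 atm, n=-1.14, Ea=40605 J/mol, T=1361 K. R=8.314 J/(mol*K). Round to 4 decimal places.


tau = A * P^n * exp(Ea/(R*T))
P^n = 19^(-1.14) = 0.03485145
Ea/(R*T) = 40605/(8.314*1361) = 3.588487
exp(Ea/(R*T)) = 36.179293
tau = 0.034 * 0.03485145 * 36.179293 = 0.0429 ms


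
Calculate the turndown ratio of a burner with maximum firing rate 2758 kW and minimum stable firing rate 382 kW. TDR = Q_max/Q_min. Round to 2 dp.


TDR = Q_max / Q_min
TDR = 2758 / 382 = 7.22


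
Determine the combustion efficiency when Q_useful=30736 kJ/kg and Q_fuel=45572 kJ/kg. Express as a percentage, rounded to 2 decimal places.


Efficiency = (Q_useful / Q_fuel) * 100
Efficiency = (30736 / 45572) * 100
Efficiency = 0.6744 * 100 = 67.44%


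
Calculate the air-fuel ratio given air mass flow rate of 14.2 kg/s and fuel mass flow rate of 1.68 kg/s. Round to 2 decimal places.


AFR = m_air / m_fuel
AFR = 14.2 / 1.68 = 8.45


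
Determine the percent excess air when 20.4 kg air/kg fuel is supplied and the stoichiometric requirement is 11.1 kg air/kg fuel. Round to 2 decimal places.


Excess air = actual - stoichiometric = 20.4 - 11.1 = 9.30 kg/kg fuel
Excess air % = (excess / stoich) * 100 = (9.30 / 11.1) * 100 = 83.78%


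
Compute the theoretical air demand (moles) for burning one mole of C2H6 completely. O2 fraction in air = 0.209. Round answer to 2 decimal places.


Balanced combustion: C2H6 + 3.5 O2 -> 2 CO2 + 3 H2O
O2 needed = C + H/4 = 2 + 6/4 = 3.50 moles
Air moles = O2 / 0.209 = 3.50 / 0.209 = 16.75 moles air


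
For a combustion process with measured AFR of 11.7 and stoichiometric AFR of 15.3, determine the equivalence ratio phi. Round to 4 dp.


phi = AFR_stoich / AFR_actual
phi = 15.3 / 11.7 = 1.3077


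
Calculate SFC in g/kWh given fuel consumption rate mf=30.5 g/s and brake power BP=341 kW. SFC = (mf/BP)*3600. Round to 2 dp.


SFC = (mf / BP) * 3600
Rate = 30.5 / 341 = 0.089443 g/(s*kW)
SFC = 0.089443 * 3600 = 321.99 g/kWh


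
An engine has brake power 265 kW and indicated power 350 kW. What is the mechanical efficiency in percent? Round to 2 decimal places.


eta_mech = (BP / IP) * 100
Ratio = 265 / 350 = 0.7571
eta_mech = 0.7571 * 100 = 75.71%


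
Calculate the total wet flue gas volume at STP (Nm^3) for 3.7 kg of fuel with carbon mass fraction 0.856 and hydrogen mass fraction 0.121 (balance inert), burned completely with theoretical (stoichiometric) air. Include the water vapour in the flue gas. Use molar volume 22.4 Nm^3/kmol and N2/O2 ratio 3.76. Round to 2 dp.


Per kg fuel: CO2 = (C/12 kmol)*22.4 = (0.856/12)*22.4 = 1.59787 Nm^3
Per kg fuel: H2O = (H/2 kmol)*22.4 = (0.121/2)*22.4 = 1.35520 Nm^3
O2 needed per kg fuel = C/12 + H/4 = 0.856/12 + 0.121/4 = 0.10158333 kmol
Per kg fuel: N2 = O2*3.76*22.4 = 0.10158333*3.76*22.4 = 8.55575 Nm^3
Total per kg = 1.59787 + 1.35520 + 8.55575 = 11.50882 Nm^3
Total = 11.50882 * 3.7 = 42.58 Nm^3


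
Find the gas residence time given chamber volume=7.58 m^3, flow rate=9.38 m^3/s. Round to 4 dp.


tau = V / Q_flow
tau = 7.58 / 9.38 = 0.8081 s


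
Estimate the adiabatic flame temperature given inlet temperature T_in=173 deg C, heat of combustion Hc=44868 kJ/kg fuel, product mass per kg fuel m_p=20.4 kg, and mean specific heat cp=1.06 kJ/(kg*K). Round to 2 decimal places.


T_ad = T_in + Hc / (m_p * cp)
Denominator = 20.4 * 1.06 = 21.6240
Temperature rise = 44868 / 21.6240 = 2074.92 K
T_ad = 173 + 2074.92 = 2247.92 deg C


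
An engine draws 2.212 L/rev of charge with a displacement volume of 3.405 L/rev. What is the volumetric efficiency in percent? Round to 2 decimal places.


eta_v = (V_actual / V_disp) * 100
Ratio = 2.212 / 3.405 = 0.6496
eta_v = 0.6496 * 100 = 64.96%


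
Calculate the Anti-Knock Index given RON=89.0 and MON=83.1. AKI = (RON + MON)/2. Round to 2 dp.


AKI = (RON + MON) / 2
AKI = (89.0 + 83.1) / 2
AKI = 172.1 / 2 = 86.05


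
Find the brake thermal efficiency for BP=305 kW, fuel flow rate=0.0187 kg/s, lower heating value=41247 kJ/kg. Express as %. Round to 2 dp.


eta_BTE = (BP / (mf * LHV)) * 100
Denominator = 0.0187 * 41247 = 771.3189 kW
eta_BTE = (305 / 771.3189) * 100 = 39.54%


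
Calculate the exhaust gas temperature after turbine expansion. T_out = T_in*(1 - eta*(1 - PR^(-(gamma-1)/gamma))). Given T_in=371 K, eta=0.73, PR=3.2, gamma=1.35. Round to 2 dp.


T_out = T_in * (1 - eta * (1 - PR^(-(gamma-1)/gamma)))
Exponent = -(1.35-1)/1.35 = -0.25925926
PR^exp = 3.2^(-0.25925926) = 0.73966521
Factor = 1 - 0.73*(1 - 0.73966521) = 0.80995560
T_out = 371 * 0.80995560 = 300.49 K


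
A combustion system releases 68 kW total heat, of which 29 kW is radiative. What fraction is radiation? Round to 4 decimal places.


f_rad = Q_rad / Q_total
f_rad = 29 / 68 = 0.4265


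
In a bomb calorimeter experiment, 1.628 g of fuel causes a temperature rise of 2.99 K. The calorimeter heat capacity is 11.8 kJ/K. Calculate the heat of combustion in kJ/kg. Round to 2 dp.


Hc = C_cal * delta_T / m_fuel
Q_released = 11.8 * 2.99 = 35.2820 kJ
m_fuel = 1.628 g = 1.628/1000 kg = 0.001628 kg
Hc = 35.2820 / 0.001628 = 21671.99 kJ/kg


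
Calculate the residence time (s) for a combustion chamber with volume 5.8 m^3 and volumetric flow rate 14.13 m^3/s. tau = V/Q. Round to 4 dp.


tau = V / Q_flow
tau = 5.8 / 14.13 = 0.4105 s


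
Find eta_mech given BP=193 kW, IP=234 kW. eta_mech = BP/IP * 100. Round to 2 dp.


eta_mech = (BP / IP) * 100
Ratio = 193 / 234 = 0.8248
eta_mech = 0.8248 * 100 = 82.48%


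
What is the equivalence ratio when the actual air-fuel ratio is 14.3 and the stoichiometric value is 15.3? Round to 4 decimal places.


phi = AFR_stoich / AFR_actual
phi = 15.3 / 14.3 = 1.0699


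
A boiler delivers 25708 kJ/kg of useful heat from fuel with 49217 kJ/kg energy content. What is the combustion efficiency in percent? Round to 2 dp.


Efficiency = (Q_useful / Q_fuel) * 100
Efficiency = (25708 / 49217) * 100
Efficiency = 0.5223 * 100 = 52.23%


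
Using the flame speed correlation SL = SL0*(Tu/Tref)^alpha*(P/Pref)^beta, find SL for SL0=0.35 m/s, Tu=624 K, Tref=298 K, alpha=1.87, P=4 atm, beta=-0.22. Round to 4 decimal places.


SL = SL0 * (Tu/Tref)^alpha * (P/Pref)^beta
T ratio = 624/298 = 2.09395973
(T ratio)^alpha = 2.09395973^1.87 = 3.983004
(P/Pref)^beta = 4^(-0.22) = 0.737135
SL = 0.35 * 3.983004 * 0.737135 = 1.0276 m/s


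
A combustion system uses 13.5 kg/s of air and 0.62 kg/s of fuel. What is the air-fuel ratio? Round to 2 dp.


AFR = m_air / m_fuel
AFR = 13.5 / 0.62 = 21.77


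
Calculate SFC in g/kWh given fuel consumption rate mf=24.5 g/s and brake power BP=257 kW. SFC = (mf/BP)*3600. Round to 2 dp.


SFC = (mf / BP) * 3600
Rate = 24.5 / 257 = 0.095331 g/(s*kW)
SFC = 0.095331 * 3600 = 343.19 g/kWh


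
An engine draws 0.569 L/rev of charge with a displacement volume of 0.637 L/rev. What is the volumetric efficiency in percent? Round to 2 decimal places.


eta_v = (V_actual / V_disp) * 100
Ratio = 0.569 / 0.637 = 0.8932
eta_v = 0.8932 * 100 = 89.32%


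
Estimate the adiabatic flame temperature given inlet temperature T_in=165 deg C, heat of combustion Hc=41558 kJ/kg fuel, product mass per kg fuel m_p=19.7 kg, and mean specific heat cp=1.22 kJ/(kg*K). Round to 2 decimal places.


T_ad = T_in + Hc / (m_p * cp)
Denominator = 19.7 * 1.22 = 24.0340
Temperature rise = 41558 / 24.0340 = 1729.13 K
T_ad = 165 + 1729.13 = 1894.13 deg C


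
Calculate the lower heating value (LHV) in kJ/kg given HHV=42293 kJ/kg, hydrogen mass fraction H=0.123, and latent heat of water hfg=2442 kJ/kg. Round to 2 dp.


LHV = HHV - hfg * 9 * H
Water correction = 2442 * 9 * 0.123 = 2703.294 kJ/kg
LHV = 42293 - 2703.294 = 39589.71 kJ/kg


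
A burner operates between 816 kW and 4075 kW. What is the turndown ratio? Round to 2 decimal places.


TDR = Q_max / Q_min
TDR = 4075 / 816 = 4.99


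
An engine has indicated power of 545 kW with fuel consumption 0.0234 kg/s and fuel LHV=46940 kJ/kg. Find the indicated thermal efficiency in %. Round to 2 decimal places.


eta_ith = (IP / (mf * LHV)) * 100
Denominator = 0.0234 * 46940 = 1098.3960 kW
eta_ith = (545 / 1098.3960) * 100 = 49.62%


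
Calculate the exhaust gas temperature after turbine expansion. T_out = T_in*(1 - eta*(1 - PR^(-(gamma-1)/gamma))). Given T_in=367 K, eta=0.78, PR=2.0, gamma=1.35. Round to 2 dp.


T_out = T_in * (1 - eta * (1 - PR^(-(gamma-1)/gamma)))
Exponent = -(1.35-1)/1.35 = -0.25925926
PR^exp = 2.0^(-0.25925926) = 0.83551680
Factor = 1 - 0.78*(1 - 0.83551680) = 0.87170310
T_out = 367 * 0.87170310 = 319.92 K


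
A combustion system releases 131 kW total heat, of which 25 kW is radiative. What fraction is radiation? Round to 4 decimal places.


f_rad = Q_rad / Q_total
f_rad = 25 / 131 = 0.1908


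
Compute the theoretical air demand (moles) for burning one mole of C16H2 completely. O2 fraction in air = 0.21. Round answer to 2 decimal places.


Balanced combustion: C16H2 + 16.5 O2 -> 16 CO2 + 1 H2O
O2 needed = C + H/4 = 16 + 2/4 = 16.50 moles
Air moles = O2 / 0.21 = 16.50 / 0.21 = 78.57 moles air


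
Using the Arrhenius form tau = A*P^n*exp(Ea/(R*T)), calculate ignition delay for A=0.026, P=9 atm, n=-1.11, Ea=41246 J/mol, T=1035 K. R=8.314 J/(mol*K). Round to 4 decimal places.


tau = A * P^n * exp(Ea/(R*T))
P^n = 9^(-1.11) = 0.08725510
Ea/(R*T) = 41246/(8.314*1035) = 4.793265
exp(Ea/(R*T)) = 120.694831
tau = 0.026 * 0.08725510 * 120.694831 = 0.2738 ms


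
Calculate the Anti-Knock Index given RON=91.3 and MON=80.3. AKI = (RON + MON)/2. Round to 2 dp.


AKI = (RON + MON) / 2
AKI = (91.3 + 80.3) / 2
AKI = 171.6 / 2 = 85.80


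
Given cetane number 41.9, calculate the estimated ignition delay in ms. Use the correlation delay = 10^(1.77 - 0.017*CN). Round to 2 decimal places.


delay = 10^(1.77 - 0.017*CN)
Exponent = 1.77 - 0.017*41.9 = 1.0577
delay = 10^1.0577 = 11.42 ms


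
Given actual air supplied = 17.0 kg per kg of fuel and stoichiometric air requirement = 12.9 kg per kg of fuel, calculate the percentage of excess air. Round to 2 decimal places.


Excess air = actual - stoichiometric = 17.0 - 12.9 = 4.10 kg/kg fuel
Excess air % = (excess / stoich) * 100 = (4.10 / 12.9) * 100 = 31.78%


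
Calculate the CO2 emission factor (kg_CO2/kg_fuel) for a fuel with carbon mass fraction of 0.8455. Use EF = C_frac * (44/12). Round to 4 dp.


EF = C_frac * (M_CO2 / M_C)
EF = 0.8455 * (44/12)
EF = 0.8455 * 3.666667 = 3.1002 kg_CO2/kg_fuel


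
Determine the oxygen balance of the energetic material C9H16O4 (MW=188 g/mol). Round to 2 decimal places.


OB = -1600 * (2C + H/2 - O) / MW
Inner = 2*9 + 16/2 - 4 = 22.00
OB = -1600 * 22.00 / 188 = -187.23%


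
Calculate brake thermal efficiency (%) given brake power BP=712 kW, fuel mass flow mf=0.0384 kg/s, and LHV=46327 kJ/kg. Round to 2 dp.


eta_BTE = (BP / (mf * LHV)) * 100
Denominator = 0.0384 * 46327 = 1778.9568 kW
eta_BTE = (712 / 1778.9568) * 100 = 40.02%


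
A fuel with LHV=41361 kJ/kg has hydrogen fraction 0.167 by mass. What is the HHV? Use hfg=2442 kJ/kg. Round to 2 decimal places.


HHV = LHV + hfg * 9 * H
Water addition = 2442 * 9 * 0.167 = 3670.326 kJ/kg
HHV = 41361 + 3670.326 = 45031.33 kJ/kg


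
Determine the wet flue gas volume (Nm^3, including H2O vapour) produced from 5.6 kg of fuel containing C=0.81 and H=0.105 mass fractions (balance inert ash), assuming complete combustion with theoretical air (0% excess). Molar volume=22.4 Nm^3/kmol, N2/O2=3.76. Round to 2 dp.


Per kg fuel: CO2 = (C/12 kmol)*22.4 = (0.81/12)*22.4 = 1.51200 Nm^3
Per kg fuel: H2O = (H/2 kmol)*22.4 = (0.105/2)*22.4 = 1.17600 Nm^3
O2 needed per kg fuel = C/12 + H/4 = 0.81/12 + 0.105/4 = 0.09375000 kmol
Per kg fuel: N2 = O2*3.76*22.4 = 0.09375000*3.76*22.4 = 7.89600 Nm^3
Total per kg = 1.51200 + 1.17600 + 7.89600 = 10.58400 Nm^3
Total = 10.58400 * 5.6 = 59.27 Nm^3


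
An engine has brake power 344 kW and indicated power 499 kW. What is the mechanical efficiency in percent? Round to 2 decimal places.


eta_mech = (BP / IP) * 100
Ratio = 344 / 499 = 0.6894
eta_mech = 0.6894 * 100 = 68.94%


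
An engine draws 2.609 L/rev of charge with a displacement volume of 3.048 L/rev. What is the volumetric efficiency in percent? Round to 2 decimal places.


eta_v = (V_actual / V_disp) * 100
Ratio = 2.609 / 3.048 = 0.8560
eta_v = 0.8560 * 100 = 85.60%


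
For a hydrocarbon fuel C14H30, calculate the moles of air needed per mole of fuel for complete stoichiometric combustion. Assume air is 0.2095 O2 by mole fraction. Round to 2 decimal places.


Balanced combustion: C14H30 + 21.5 O2 -> 14 CO2 + 15 H2O
O2 needed = C + H/4 = 14 + 30/4 = 21.50 moles
Air moles = O2 / 0.2095 = 21.50 / 0.2095 = 102.63 moles air


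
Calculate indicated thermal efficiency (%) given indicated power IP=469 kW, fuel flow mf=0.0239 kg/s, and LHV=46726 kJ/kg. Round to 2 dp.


eta_ith = (IP / (mf * LHV)) * 100
Denominator = 0.0239 * 46726 = 1116.7514 kW
eta_ith = (469 / 1116.7514) * 100 = 42.00%


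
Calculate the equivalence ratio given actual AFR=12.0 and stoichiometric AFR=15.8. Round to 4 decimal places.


phi = AFR_stoich / AFR_actual
phi = 15.8 / 12.0 = 1.3167


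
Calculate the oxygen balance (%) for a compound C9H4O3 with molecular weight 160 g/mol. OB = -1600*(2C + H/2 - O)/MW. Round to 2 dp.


OB = -1600 * (2C + H/2 - O) / MW
Inner = 2*9 + 4/2 - 3 = 17.00
OB = -1600 * 17.00 / 160 = -170.00%


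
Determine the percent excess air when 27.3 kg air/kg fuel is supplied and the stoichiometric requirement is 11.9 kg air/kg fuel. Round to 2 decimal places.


Excess air = actual - stoichiometric = 27.3 - 11.9 = 15.40 kg/kg fuel
Excess air % = (excess / stoich) * 100 = (15.40 / 11.9) * 100 = 129.41%


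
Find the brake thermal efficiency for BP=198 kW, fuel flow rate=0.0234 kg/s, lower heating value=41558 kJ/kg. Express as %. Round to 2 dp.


eta_BTE = (BP / (mf * LHV)) * 100
Denominator = 0.0234 * 41558 = 972.4572 kW
eta_BTE = (198 / 972.4572) * 100 = 20.36%


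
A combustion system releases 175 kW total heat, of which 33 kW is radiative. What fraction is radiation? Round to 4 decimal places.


f_rad = Q_rad / Q_total
f_rad = 33 / 175 = 0.1886


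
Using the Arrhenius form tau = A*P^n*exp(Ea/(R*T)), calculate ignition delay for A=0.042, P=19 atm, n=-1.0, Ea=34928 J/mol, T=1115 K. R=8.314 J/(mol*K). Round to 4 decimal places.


tau = A * P^n * exp(Ea/(R*T))
P^n = 19^(-1.0) = 0.05263158
Ea/(R*T) = 34928/(8.314*1115) = 3.767809
exp(Ea/(R*T)) = 43.285105
tau = 0.042 * 0.05263158 * 43.285105 = 0.0957 ms


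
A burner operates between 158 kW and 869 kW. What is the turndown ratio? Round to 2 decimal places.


TDR = Q_max / Q_min
TDR = 869 / 158 = 5.50


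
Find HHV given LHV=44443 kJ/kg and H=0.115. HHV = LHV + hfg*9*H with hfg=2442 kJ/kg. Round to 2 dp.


HHV = LHV + hfg * 9 * H
Water addition = 2442 * 9 * 0.115 = 2527.470 kJ/kg
HHV = 44443 + 2527.470 = 46970.47 kJ/kg


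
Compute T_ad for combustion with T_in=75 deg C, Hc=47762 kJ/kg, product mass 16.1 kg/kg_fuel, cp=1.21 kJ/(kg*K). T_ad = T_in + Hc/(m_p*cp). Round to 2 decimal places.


T_ad = T_in + Hc / (m_p * cp)
Denominator = 16.1 * 1.21 = 19.4810
Temperature rise = 47762 / 19.4810 = 2451.72 K
T_ad = 75 + 2451.72 = 2526.72 deg C
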